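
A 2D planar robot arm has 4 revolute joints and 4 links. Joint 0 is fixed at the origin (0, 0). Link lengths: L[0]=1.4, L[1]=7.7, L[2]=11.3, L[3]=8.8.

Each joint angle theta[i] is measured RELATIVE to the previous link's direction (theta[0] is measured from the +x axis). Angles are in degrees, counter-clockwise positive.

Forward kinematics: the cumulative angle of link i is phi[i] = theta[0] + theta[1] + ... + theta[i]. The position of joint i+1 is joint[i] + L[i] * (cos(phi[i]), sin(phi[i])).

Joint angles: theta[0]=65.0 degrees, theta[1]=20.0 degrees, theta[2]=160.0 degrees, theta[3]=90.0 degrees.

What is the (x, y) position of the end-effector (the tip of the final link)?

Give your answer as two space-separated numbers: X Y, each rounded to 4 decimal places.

joint[0] = (0.0000, 0.0000)  (base)
link 0: phi[0] = 65 = 65 deg
  cos(65 deg) = 0.4226, sin(65 deg) = 0.9063
  joint[1] = (0.0000, 0.0000) + 1.4 * (0.4226, 0.9063) = (0.0000 + 0.5917, 0.0000 + 1.2688) = (0.5917, 1.2688)
link 1: phi[1] = 65 + 20 = 85 deg
  cos(85 deg) = 0.0872, sin(85 deg) = 0.9962
  joint[2] = (0.5917, 1.2688) + 7.7 * (0.0872, 0.9962) = (0.5917 + 0.6711, 1.2688 + 7.6707) = (1.2628, 8.9395)
link 2: phi[2] = 65 + 20 + 160 = 245 deg
  cos(245 deg) = -0.4226, sin(245 deg) = -0.9063
  joint[3] = (1.2628, 8.9395) + 11.3 * (-0.4226, -0.9063) = (1.2628 + -4.7756, 8.9395 + -10.2413) = (-3.5128, -1.3017)
link 3: phi[3] = 65 + 20 + 160 + 90 = 335 deg
  cos(335 deg) = 0.9063, sin(335 deg) = -0.4226
  joint[4] = (-3.5128, -1.3017) + 8.8 * (0.9063, -0.4226) = (-3.5128 + 7.9755, -1.3017 + -3.7190) = (4.4627, -5.0208)
End effector: (4.4627, -5.0208)

Answer: 4.4627 -5.0208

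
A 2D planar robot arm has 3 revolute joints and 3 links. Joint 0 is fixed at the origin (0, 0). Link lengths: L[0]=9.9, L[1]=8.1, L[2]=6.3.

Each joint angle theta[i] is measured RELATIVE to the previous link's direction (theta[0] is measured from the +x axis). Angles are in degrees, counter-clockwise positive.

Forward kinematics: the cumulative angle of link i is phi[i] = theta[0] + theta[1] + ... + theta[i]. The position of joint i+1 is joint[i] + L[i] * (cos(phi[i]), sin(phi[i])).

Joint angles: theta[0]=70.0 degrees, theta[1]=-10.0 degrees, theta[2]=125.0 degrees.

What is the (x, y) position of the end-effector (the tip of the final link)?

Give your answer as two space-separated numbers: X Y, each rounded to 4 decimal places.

Answer: 1.1600 15.7687

Derivation:
joint[0] = (0.0000, 0.0000)  (base)
link 0: phi[0] = 70 = 70 deg
  cos(70 deg) = 0.3420, sin(70 deg) = 0.9397
  joint[1] = (0.0000, 0.0000) + 9.9 * (0.3420, 0.9397) = (0.0000 + 3.3860, 0.0000 + 9.3030) = (3.3860, 9.3030)
link 1: phi[1] = 70 + -10 = 60 deg
  cos(60 deg) = 0.5000, sin(60 deg) = 0.8660
  joint[2] = (3.3860, 9.3030) + 8.1 * (0.5000, 0.8660) = (3.3860 + 4.0500, 9.3030 + 7.0148) = (7.4360, 16.3178)
link 2: phi[2] = 70 + -10 + 125 = 185 deg
  cos(185 deg) = -0.9962, sin(185 deg) = -0.0872
  joint[3] = (7.4360, 16.3178) + 6.3 * (-0.9962, -0.0872) = (7.4360 + -6.2760, 16.3178 + -0.5491) = (1.1600, 15.7687)
End effector: (1.1600, 15.7687)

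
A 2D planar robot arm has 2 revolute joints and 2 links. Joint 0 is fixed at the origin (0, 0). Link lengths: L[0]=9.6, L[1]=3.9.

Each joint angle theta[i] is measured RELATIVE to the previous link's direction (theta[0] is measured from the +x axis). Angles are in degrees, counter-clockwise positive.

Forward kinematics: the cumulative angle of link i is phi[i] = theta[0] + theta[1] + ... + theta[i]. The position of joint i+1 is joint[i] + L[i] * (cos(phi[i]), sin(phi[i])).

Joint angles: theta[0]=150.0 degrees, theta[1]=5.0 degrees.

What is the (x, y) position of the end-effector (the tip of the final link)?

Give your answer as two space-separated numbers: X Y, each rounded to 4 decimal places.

joint[0] = (0.0000, 0.0000)  (base)
link 0: phi[0] = 150 = 150 deg
  cos(150 deg) = -0.8660, sin(150 deg) = 0.5000
  joint[1] = (0.0000, 0.0000) + 9.6 * (-0.8660, 0.5000) = (0.0000 + -8.3138, 0.0000 + 4.8000) = (-8.3138, 4.8000)
link 1: phi[1] = 150 + 5 = 155 deg
  cos(155 deg) = -0.9063, sin(155 deg) = 0.4226
  joint[2] = (-8.3138, 4.8000) + 3.9 * (-0.9063, 0.4226) = (-8.3138 + -3.5346, 4.8000 + 1.6482) = (-11.8484, 6.4482)
End effector: (-11.8484, 6.4482)

Answer: -11.8484 6.4482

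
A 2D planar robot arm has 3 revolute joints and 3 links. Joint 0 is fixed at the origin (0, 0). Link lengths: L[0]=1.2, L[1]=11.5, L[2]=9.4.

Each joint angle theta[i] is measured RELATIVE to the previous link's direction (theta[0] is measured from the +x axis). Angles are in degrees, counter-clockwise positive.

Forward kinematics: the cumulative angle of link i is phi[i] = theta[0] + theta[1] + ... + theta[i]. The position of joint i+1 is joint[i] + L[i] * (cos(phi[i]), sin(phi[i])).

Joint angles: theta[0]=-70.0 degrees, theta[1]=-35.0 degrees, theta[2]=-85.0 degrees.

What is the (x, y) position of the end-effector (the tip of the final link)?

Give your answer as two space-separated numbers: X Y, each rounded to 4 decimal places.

Answer: -11.8232 -10.6035

Derivation:
joint[0] = (0.0000, 0.0000)  (base)
link 0: phi[0] = -70 = -70 deg
  cos(-70 deg) = 0.3420, sin(-70 deg) = -0.9397
  joint[1] = (0.0000, 0.0000) + 1.2 * (0.3420, -0.9397) = (0.0000 + 0.4104, 0.0000 + -1.1276) = (0.4104, -1.1276)
link 1: phi[1] = -70 + -35 = -105 deg
  cos(-105 deg) = -0.2588, sin(-105 deg) = -0.9659
  joint[2] = (0.4104, -1.1276) + 11.5 * (-0.2588, -0.9659) = (0.4104 + -2.9764, -1.1276 + -11.1081) = (-2.5660, -12.2358)
link 2: phi[2] = -70 + -35 + -85 = -190 deg
  cos(-190 deg) = -0.9848, sin(-190 deg) = 0.1736
  joint[3] = (-2.5660, -12.2358) + 9.4 * (-0.9848, 0.1736) = (-2.5660 + -9.2572, -12.2358 + 1.6323) = (-11.8232, -10.6035)
End effector: (-11.8232, -10.6035)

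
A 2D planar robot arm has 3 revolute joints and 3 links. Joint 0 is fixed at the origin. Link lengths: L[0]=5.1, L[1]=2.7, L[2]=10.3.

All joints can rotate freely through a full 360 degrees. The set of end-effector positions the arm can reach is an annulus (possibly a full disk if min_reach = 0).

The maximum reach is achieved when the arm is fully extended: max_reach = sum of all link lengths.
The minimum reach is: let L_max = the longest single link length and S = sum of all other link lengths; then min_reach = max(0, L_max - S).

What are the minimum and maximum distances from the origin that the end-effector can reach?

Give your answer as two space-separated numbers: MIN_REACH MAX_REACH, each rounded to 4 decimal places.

Link lengths: [5.1, 2.7, 10.3]
max_reach = 5.1 + 2.7 + 10.3 = 18.1
L_max = max([5.1, 2.7, 10.3]) = 10.3
S (sum of others) = 18.1 - 10.3 = 7.8
min_reach = max(0, 10.3 - 7.8) = max(0, 2.5) = 2.5

Answer: 2.5000 18.1000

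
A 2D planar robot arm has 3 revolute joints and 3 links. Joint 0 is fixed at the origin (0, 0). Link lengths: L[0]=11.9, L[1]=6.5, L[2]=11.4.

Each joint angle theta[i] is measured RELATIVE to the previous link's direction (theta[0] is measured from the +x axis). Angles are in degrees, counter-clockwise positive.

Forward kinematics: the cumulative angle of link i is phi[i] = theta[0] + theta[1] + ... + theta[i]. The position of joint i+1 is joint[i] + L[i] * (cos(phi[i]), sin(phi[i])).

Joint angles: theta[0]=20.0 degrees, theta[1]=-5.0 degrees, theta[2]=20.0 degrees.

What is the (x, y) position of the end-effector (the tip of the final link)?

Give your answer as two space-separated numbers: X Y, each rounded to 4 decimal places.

Answer: 26.7992 12.2911

Derivation:
joint[0] = (0.0000, 0.0000)  (base)
link 0: phi[0] = 20 = 20 deg
  cos(20 deg) = 0.9397, sin(20 deg) = 0.3420
  joint[1] = (0.0000, 0.0000) + 11.9 * (0.9397, 0.3420) = (0.0000 + 11.1823, 0.0000 + 4.0700) = (11.1823, 4.0700)
link 1: phi[1] = 20 + -5 = 15 deg
  cos(15 deg) = 0.9659, sin(15 deg) = 0.2588
  joint[2] = (11.1823, 4.0700) + 6.5 * (0.9659, 0.2588) = (11.1823 + 6.2785, 4.0700 + 1.6823) = (17.4609, 5.7524)
link 2: phi[2] = 20 + -5 + 20 = 35 deg
  cos(35 deg) = 0.8192, sin(35 deg) = 0.5736
  joint[3] = (17.4609, 5.7524) + 11.4 * (0.8192, 0.5736) = (17.4609 + 9.3383, 5.7524 + 6.5388) = (26.7992, 12.2911)
End effector: (26.7992, 12.2911)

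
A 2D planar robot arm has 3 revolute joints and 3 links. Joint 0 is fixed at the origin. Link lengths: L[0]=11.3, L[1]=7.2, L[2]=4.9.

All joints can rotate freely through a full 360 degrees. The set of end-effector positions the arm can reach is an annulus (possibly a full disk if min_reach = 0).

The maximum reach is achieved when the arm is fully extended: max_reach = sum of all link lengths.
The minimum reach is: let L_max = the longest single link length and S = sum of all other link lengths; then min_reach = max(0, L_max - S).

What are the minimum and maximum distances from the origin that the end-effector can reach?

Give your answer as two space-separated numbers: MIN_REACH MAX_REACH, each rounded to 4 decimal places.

Link lengths: [11.3, 7.2, 4.9]
max_reach = 11.3 + 7.2 + 4.9 = 23.4
L_max = max([11.3, 7.2, 4.9]) = 11.3
S (sum of others) = 23.4 - 11.3 = 12.1
min_reach = max(0, 11.3 - 12.1) = max(0, -0.8) = 0

Answer: 0.0000 23.4000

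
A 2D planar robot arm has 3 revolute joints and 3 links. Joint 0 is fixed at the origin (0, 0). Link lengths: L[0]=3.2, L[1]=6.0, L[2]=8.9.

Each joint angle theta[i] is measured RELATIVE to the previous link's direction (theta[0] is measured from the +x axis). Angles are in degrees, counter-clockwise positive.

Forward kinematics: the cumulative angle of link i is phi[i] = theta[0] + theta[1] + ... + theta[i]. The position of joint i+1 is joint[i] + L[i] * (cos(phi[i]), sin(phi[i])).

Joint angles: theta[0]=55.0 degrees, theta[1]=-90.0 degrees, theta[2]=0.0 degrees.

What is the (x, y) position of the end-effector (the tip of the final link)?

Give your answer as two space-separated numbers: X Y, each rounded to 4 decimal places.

joint[0] = (0.0000, 0.0000)  (base)
link 0: phi[0] = 55 = 55 deg
  cos(55 deg) = 0.5736, sin(55 deg) = 0.8192
  joint[1] = (0.0000, 0.0000) + 3.2 * (0.5736, 0.8192) = (0.0000 + 1.8354, 0.0000 + 2.6213) = (1.8354, 2.6213)
link 1: phi[1] = 55 + -90 = -35 deg
  cos(-35 deg) = 0.8192, sin(-35 deg) = -0.5736
  joint[2] = (1.8354, 2.6213) + 6 * (0.8192, -0.5736) = (1.8354 + 4.9149, 2.6213 + -3.4415) = (6.7504, -0.8202)
link 2: phi[2] = 55 + -90 + 0 = -35 deg
  cos(-35 deg) = 0.8192, sin(-35 deg) = -0.5736
  joint[3] = (6.7504, -0.8202) + 8.9 * (0.8192, -0.5736) = (6.7504 + 7.2905, -0.8202 + -5.1048) = (14.0408, -5.9250)
End effector: (14.0408, -5.9250)

Answer: 14.0408 -5.9250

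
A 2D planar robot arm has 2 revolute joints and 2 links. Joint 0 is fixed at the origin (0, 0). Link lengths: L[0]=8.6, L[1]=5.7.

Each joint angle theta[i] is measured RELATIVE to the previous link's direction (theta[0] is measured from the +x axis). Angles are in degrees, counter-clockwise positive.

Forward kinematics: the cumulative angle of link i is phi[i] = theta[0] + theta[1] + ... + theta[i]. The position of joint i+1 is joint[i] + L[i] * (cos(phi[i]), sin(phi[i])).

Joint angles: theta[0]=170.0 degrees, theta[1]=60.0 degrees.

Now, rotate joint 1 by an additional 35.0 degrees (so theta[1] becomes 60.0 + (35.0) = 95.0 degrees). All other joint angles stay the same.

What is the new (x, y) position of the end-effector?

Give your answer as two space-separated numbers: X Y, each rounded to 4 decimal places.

Answer: -8.9661 -4.1849

Derivation:
joint[0] = (0.0000, 0.0000)  (base)
link 0: phi[0] = 170 = 170 deg
  cos(170 deg) = -0.9848, sin(170 deg) = 0.1736
  joint[1] = (0.0000, 0.0000) + 8.6 * (-0.9848, 0.1736) = (0.0000 + -8.4693, 0.0000 + 1.4934) = (-8.4693, 1.4934)
link 1: phi[1] = 170 + 95 = 265 deg
  cos(265 deg) = -0.0872, sin(265 deg) = -0.9962
  joint[2] = (-8.4693, 1.4934) + 5.7 * (-0.0872, -0.9962) = (-8.4693 + -0.4968, 1.4934 + -5.6783) = (-8.9661, -4.1849)
End effector: (-8.9661, -4.1849)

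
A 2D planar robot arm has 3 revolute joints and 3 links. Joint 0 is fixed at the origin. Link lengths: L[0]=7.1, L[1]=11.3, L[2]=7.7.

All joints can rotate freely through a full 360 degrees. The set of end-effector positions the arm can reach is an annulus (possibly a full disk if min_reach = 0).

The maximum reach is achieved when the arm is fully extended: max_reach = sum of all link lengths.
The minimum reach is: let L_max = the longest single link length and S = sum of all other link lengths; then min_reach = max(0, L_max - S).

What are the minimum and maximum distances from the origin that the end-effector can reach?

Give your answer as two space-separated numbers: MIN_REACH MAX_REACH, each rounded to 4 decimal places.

Link lengths: [7.1, 11.3, 7.7]
max_reach = 7.1 + 11.3 + 7.7 = 26.1
L_max = max([7.1, 11.3, 7.7]) = 11.3
S (sum of others) = 26.1 - 11.3 = 14.8
min_reach = max(0, 11.3 - 14.8) = max(0, -3.5) = 0

Answer: 0.0000 26.1000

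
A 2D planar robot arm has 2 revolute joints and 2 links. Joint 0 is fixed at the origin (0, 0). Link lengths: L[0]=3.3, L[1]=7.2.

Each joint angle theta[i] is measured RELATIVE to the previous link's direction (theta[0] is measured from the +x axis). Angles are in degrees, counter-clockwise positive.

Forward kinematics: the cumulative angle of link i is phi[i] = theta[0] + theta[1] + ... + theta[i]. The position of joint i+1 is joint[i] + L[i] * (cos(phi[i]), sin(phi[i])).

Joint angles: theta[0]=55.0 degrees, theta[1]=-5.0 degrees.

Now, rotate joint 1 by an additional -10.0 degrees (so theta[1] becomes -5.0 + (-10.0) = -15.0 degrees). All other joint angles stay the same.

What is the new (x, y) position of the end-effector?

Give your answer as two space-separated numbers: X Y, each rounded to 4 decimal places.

Answer: 7.4083 7.3313

Derivation:
joint[0] = (0.0000, 0.0000)  (base)
link 0: phi[0] = 55 = 55 deg
  cos(55 deg) = 0.5736, sin(55 deg) = 0.8192
  joint[1] = (0.0000, 0.0000) + 3.3 * (0.5736, 0.8192) = (0.0000 + 1.8928, 0.0000 + 2.7032) = (1.8928, 2.7032)
link 1: phi[1] = 55 + -15 = 40 deg
  cos(40 deg) = 0.7660, sin(40 deg) = 0.6428
  joint[2] = (1.8928, 2.7032) + 7.2 * (0.7660, 0.6428) = (1.8928 + 5.5155, 2.7032 + 4.6281) = (7.4083, 7.3313)
End effector: (7.4083, 7.3313)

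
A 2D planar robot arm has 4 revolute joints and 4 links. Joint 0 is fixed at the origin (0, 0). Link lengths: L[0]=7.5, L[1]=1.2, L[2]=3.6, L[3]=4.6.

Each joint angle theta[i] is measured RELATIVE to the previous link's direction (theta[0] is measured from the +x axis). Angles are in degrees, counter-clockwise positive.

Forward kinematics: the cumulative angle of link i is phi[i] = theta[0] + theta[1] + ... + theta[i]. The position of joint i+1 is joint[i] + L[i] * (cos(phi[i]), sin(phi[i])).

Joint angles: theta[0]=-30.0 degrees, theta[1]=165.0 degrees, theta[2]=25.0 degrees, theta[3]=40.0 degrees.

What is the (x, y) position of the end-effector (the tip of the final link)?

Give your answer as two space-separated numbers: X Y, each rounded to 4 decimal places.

Answer: -2.0588 -3.2435

Derivation:
joint[0] = (0.0000, 0.0000)  (base)
link 0: phi[0] = -30 = -30 deg
  cos(-30 deg) = 0.8660, sin(-30 deg) = -0.5000
  joint[1] = (0.0000, 0.0000) + 7.5 * (0.8660, -0.5000) = (0.0000 + 6.4952, 0.0000 + -3.7500) = (6.4952, -3.7500)
link 1: phi[1] = -30 + 165 = 135 deg
  cos(135 deg) = -0.7071, sin(135 deg) = 0.7071
  joint[2] = (6.4952, -3.7500) + 1.2 * (-0.7071, 0.7071) = (6.4952 + -0.8485, -3.7500 + 0.8485) = (5.6467, -2.9015)
link 2: phi[2] = -30 + 165 + 25 = 160 deg
  cos(160 deg) = -0.9397, sin(160 deg) = 0.3420
  joint[3] = (5.6467, -2.9015) + 3.6 * (-0.9397, 0.3420) = (5.6467 + -3.3829, -2.9015 + 1.2313) = (2.2638, -1.6702)
link 3: phi[3] = -30 + 165 + 25 + 40 = 200 deg
  cos(200 deg) = -0.9397, sin(200 deg) = -0.3420
  joint[4] = (2.2638, -1.6702) + 4.6 * (-0.9397, -0.3420) = (2.2638 + -4.3226, -1.6702 + -1.5733) = (-2.0588, -3.2435)
End effector: (-2.0588, -3.2435)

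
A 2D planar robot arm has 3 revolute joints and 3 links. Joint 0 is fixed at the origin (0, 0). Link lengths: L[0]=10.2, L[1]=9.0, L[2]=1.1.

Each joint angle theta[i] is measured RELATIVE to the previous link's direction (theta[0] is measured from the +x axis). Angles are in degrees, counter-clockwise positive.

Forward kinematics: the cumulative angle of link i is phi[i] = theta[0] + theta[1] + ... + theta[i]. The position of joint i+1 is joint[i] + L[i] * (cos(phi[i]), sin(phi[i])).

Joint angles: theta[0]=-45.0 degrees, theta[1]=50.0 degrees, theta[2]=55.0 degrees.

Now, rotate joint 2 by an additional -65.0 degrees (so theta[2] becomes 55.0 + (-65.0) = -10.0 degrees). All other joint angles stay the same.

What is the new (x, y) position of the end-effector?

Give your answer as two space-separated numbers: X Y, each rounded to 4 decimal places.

Answer: 17.2741 -6.5240

Derivation:
joint[0] = (0.0000, 0.0000)  (base)
link 0: phi[0] = -45 = -45 deg
  cos(-45 deg) = 0.7071, sin(-45 deg) = -0.7071
  joint[1] = (0.0000, 0.0000) + 10.2 * (0.7071, -0.7071) = (0.0000 + 7.2125, 0.0000 + -7.2125) = (7.2125, -7.2125)
link 1: phi[1] = -45 + 50 = 5 deg
  cos(5 deg) = 0.9962, sin(5 deg) = 0.0872
  joint[2] = (7.2125, -7.2125) + 9 * (0.9962, 0.0872) = (7.2125 + 8.9658, -7.2125 + 0.7844) = (16.1782, -6.4281)
link 2: phi[2] = -45 + 50 + -10 = -5 deg
  cos(-5 deg) = 0.9962, sin(-5 deg) = -0.0872
  joint[3] = (16.1782, -6.4281) + 1.1 * (0.9962, -0.0872) = (16.1782 + 1.0958, -6.4281 + -0.0959) = (17.2741, -6.5240)
End effector: (17.2741, -6.5240)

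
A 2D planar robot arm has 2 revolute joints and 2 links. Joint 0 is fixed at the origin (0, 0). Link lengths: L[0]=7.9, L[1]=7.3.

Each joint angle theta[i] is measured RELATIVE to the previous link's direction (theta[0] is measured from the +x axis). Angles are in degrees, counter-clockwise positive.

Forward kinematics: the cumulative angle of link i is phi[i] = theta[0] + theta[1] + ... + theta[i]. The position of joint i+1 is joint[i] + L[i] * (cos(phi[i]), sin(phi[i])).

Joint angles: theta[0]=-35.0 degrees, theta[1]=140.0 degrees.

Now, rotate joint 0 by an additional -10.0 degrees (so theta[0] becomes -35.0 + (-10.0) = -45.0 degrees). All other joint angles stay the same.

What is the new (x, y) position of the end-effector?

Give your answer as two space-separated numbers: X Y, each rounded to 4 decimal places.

Answer: 4.9499 1.6861

Derivation:
joint[0] = (0.0000, 0.0000)  (base)
link 0: phi[0] = -45 = -45 deg
  cos(-45 deg) = 0.7071, sin(-45 deg) = -0.7071
  joint[1] = (0.0000, 0.0000) + 7.9 * (0.7071, -0.7071) = (0.0000 + 5.5861, 0.0000 + -5.5861) = (5.5861, -5.5861)
link 1: phi[1] = -45 + 140 = 95 deg
  cos(95 deg) = -0.0872, sin(95 deg) = 0.9962
  joint[2] = (5.5861, -5.5861) + 7.3 * (-0.0872, 0.9962) = (5.5861 + -0.6362, -5.5861 + 7.2722) = (4.9499, 1.6861)
End effector: (4.9499, 1.6861)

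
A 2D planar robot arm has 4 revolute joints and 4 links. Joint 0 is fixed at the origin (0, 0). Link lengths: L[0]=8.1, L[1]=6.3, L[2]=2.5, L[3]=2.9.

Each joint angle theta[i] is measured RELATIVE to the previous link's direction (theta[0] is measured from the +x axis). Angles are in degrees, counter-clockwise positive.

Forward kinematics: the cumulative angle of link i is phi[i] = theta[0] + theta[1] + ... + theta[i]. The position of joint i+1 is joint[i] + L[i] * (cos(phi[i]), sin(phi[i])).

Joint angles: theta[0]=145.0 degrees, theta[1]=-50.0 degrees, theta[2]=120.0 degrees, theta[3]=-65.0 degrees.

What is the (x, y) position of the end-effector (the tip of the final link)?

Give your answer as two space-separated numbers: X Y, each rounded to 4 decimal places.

joint[0] = (0.0000, 0.0000)  (base)
link 0: phi[0] = 145 = 145 deg
  cos(145 deg) = -0.8192, sin(145 deg) = 0.5736
  joint[1] = (0.0000, 0.0000) + 8.1 * (-0.8192, 0.5736) = (0.0000 + -6.6351, 0.0000 + 4.6460) = (-6.6351, 4.6460)
link 1: phi[1] = 145 + -50 = 95 deg
  cos(95 deg) = -0.0872, sin(95 deg) = 0.9962
  joint[2] = (-6.6351, 4.6460) + 6.3 * (-0.0872, 0.9962) = (-6.6351 + -0.5491, 4.6460 + 6.2760) = (-7.1842, 10.9220)
link 2: phi[2] = 145 + -50 + 120 = 215 deg
  cos(215 deg) = -0.8192, sin(215 deg) = -0.5736
  joint[3] = (-7.1842, 10.9220) + 2.5 * (-0.8192, -0.5736) = (-7.1842 + -2.0479, 10.9220 + -1.4339) = (-9.2321, 9.4881)
link 3: phi[3] = 145 + -50 + 120 + -65 = 150 deg
  cos(150 deg) = -0.8660, sin(150 deg) = 0.5000
  joint[4] = (-9.2321, 9.4881) + 2.9 * (-0.8660, 0.5000) = (-9.2321 + -2.5115, 9.4881 + 1.4500) = (-11.7436, 10.9381)
End effector: (-11.7436, 10.9381)

Answer: -11.7436 10.9381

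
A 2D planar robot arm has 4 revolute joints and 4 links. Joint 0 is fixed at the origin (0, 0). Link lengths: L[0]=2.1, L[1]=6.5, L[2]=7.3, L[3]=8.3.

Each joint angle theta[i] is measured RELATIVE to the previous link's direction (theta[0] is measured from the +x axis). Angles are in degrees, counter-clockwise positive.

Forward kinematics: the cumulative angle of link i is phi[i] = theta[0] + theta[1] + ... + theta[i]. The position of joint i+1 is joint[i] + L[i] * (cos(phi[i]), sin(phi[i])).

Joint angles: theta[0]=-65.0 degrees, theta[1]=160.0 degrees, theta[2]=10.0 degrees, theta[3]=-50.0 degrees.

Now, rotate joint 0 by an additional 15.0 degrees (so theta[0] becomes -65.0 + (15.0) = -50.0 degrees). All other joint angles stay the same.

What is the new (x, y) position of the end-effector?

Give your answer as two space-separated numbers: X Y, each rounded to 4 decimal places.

Answer: -1.6845 18.6207

Derivation:
joint[0] = (0.0000, 0.0000)  (base)
link 0: phi[0] = -50 = -50 deg
  cos(-50 deg) = 0.6428, sin(-50 deg) = -0.7660
  joint[1] = (0.0000, 0.0000) + 2.1 * (0.6428, -0.7660) = (0.0000 + 1.3499, 0.0000 + -1.6087) = (1.3499, -1.6087)
link 1: phi[1] = -50 + 160 = 110 deg
  cos(110 deg) = -0.3420, sin(110 deg) = 0.9397
  joint[2] = (1.3499, -1.6087) + 6.5 * (-0.3420, 0.9397) = (1.3499 + -2.2231, -1.6087 + 6.1080) = (-0.8733, 4.4993)
link 2: phi[2] = -50 + 160 + 10 = 120 deg
  cos(120 deg) = -0.5000, sin(120 deg) = 0.8660
  joint[3] = (-0.8733, 4.4993) + 7.3 * (-0.5000, 0.8660) = (-0.8733 + -3.6500, 4.4993 + 6.3220) = (-4.5233, 10.8213)
link 3: phi[3] = -50 + 160 + 10 + -50 = 70 deg
  cos(70 deg) = 0.3420, sin(70 deg) = 0.9397
  joint[4] = (-4.5233, 10.8213) + 8.3 * (0.3420, 0.9397) = (-4.5233 + 2.8388, 10.8213 + 7.7994) = (-1.6845, 18.6207)
End effector: (-1.6845, 18.6207)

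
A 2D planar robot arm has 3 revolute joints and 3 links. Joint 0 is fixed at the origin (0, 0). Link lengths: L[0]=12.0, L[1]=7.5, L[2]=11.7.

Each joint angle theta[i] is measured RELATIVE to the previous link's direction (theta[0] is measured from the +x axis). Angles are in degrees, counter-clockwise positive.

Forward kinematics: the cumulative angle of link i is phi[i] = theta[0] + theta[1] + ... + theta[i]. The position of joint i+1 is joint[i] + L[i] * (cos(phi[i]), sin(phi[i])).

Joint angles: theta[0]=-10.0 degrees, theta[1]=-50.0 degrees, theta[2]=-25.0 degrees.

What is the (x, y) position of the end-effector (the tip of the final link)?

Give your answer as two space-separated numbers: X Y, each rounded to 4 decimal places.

Answer: 16.5874 -20.2344

Derivation:
joint[0] = (0.0000, 0.0000)  (base)
link 0: phi[0] = -10 = -10 deg
  cos(-10 deg) = 0.9848, sin(-10 deg) = -0.1736
  joint[1] = (0.0000, 0.0000) + 12 * (0.9848, -0.1736) = (0.0000 + 11.8177, 0.0000 + -2.0838) = (11.8177, -2.0838)
link 1: phi[1] = -10 + -50 = -60 deg
  cos(-60 deg) = 0.5000, sin(-60 deg) = -0.8660
  joint[2] = (11.8177, -2.0838) + 7.5 * (0.5000, -0.8660) = (11.8177 + 3.7500, -2.0838 + -6.4952) = (15.5677, -8.5790)
link 2: phi[2] = -10 + -50 + -25 = -85 deg
  cos(-85 deg) = 0.0872, sin(-85 deg) = -0.9962
  joint[3] = (15.5677, -8.5790) + 11.7 * (0.0872, -0.9962) = (15.5677 + 1.0197, -8.5790 + -11.6555) = (16.5874, -20.2344)
End effector: (16.5874, -20.2344)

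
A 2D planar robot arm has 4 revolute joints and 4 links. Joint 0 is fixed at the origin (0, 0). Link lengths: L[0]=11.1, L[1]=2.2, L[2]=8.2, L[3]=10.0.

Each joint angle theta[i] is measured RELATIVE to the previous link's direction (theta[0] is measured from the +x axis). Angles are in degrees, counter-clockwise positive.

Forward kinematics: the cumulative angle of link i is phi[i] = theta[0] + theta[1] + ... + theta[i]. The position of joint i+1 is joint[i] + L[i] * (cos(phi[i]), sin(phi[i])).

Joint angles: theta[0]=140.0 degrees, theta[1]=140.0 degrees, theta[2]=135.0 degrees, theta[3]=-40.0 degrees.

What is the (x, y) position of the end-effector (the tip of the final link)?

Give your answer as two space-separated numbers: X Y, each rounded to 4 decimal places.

joint[0] = (0.0000, 0.0000)  (base)
link 0: phi[0] = 140 = 140 deg
  cos(140 deg) = -0.7660, sin(140 deg) = 0.6428
  joint[1] = (0.0000, 0.0000) + 11.1 * (-0.7660, 0.6428) = (0.0000 + -8.5031, 0.0000 + 7.1349) = (-8.5031, 7.1349)
link 1: phi[1] = 140 + 140 = 280 deg
  cos(280 deg) = 0.1736, sin(280 deg) = -0.9848
  joint[2] = (-8.5031, 7.1349) + 2.2 * (0.1736, -0.9848) = (-8.5031 + 0.3820, 7.1349 + -2.1666) = (-8.1211, 4.9684)
link 2: phi[2] = 140 + 140 + 135 = 415 deg
  cos(415 deg) = 0.5736, sin(415 deg) = 0.8192
  joint[3] = (-8.1211, 4.9684) + 8.2 * (0.5736, 0.8192) = (-8.1211 + 4.7033, 4.9684 + 6.7170) = (-3.4177, 11.6854)
link 3: phi[3] = 140 + 140 + 135 + -40 = 375 deg
  cos(375 deg) = 0.9659, sin(375 deg) = 0.2588
  joint[4] = (-3.4177, 11.6854) + 10 * (0.9659, 0.2588) = (-3.4177 + 9.6593, 11.6854 + 2.5882) = (6.2415, 14.2736)
End effector: (6.2415, 14.2736)

Answer: 6.2415 14.2736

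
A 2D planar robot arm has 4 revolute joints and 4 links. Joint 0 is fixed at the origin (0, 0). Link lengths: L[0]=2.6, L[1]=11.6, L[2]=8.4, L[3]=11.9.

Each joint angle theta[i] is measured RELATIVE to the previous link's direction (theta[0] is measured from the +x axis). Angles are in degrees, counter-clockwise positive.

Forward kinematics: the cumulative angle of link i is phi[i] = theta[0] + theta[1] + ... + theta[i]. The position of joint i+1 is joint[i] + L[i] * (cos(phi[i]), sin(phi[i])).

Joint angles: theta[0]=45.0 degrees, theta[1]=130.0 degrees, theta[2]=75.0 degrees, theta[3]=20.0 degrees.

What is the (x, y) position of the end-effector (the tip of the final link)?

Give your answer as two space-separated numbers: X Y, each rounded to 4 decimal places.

Answer: -12.5904 -16.9439

Derivation:
joint[0] = (0.0000, 0.0000)  (base)
link 0: phi[0] = 45 = 45 deg
  cos(45 deg) = 0.7071, sin(45 deg) = 0.7071
  joint[1] = (0.0000, 0.0000) + 2.6 * (0.7071, 0.7071) = (0.0000 + 1.8385, 0.0000 + 1.8385) = (1.8385, 1.8385)
link 1: phi[1] = 45 + 130 = 175 deg
  cos(175 deg) = -0.9962, sin(175 deg) = 0.0872
  joint[2] = (1.8385, 1.8385) + 11.6 * (-0.9962, 0.0872) = (1.8385 + -11.5559, 1.8385 + 1.0110) = (-9.7174, 2.8495)
link 2: phi[2] = 45 + 130 + 75 = 250 deg
  cos(250 deg) = -0.3420, sin(250 deg) = -0.9397
  joint[3] = (-9.7174, 2.8495) + 8.4 * (-0.3420, -0.9397) = (-9.7174 + -2.8730, 2.8495 + -7.8934) = (-12.5904, -5.0439)
link 3: phi[3] = 45 + 130 + 75 + 20 = 270 deg
  cos(270 deg) = -0.0000, sin(270 deg) = -1.0000
  joint[4] = (-12.5904, -5.0439) + 11.9 * (-0.0000, -1.0000) = (-12.5904 + -0.0000, -5.0439 + -11.9000) = (-12.5904, -16.9439)
End effector: (-12.5904, -16.9439)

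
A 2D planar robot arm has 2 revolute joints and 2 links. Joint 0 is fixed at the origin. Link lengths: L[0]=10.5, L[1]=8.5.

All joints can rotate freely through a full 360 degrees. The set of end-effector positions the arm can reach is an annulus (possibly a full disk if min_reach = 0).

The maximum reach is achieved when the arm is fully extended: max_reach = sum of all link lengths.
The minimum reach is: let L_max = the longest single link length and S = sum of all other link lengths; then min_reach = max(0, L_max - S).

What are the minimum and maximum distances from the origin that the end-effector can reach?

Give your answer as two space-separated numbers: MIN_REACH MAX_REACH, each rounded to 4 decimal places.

Link lengths: [10.5, 8.5]
max_reach = 10.5 + 8.5 = 19
L_max = max([10.5, 8.5]) = 10.5
S (sum of others) = 19 - 10.5 = 8.5
min_reach = max(0, 10.5 - 8.5) = max(0, 2) = 2

Answer: 2.0000 19.0000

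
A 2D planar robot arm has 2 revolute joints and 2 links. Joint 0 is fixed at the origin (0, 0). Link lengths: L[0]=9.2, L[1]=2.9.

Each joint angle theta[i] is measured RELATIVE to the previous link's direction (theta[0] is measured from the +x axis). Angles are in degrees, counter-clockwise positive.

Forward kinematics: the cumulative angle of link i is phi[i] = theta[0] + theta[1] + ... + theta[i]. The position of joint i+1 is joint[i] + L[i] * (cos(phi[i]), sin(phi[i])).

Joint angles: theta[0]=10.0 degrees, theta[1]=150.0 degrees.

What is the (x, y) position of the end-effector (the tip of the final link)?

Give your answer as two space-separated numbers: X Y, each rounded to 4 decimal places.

Answer: 6.3351 2.5894

Derivation:
joint[0] = (0.0000, 0.0000)  (base)
link 0: phi[0] = 10 = 10 deg
  cos(10 deg) = 0.9848, sin(10 deg) = 0.1736
  joint[1] = (0.0000, 0.0000) + 9.2 * (0.9848, 0.1736) = (0.0000 + 9.0602, 0.0000 + 1.5976) = (9.0602, 1.5976)
link 1: phi[1] = 10 + 150 = 160 deg
  cos(160 deg) = -0.9397, sin(160 deg) = 0.3420
  joint[2] = (9.0602, 1.5976) + 2.9 * (-0.9397, 0.3420) = (9.0602 + -2.7251, 1.5976 + 0.9919) = (6.3351, 2.5894)
End effector: (6.3351, 2.5894)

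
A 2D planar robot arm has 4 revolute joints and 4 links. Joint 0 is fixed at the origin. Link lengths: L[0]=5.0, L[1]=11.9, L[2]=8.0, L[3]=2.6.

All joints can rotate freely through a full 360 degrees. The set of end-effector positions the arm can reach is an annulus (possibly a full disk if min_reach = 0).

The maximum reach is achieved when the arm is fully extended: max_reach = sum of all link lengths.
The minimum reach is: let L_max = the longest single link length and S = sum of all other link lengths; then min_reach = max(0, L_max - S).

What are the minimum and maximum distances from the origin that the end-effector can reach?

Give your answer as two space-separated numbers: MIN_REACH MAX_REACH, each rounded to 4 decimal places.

Link lengths: [5.0, 11.9, 8.0, 2.6]
max_reach = 5 + 11.9 + 8 + 2.6 = 27.5
L_max = max([5.0, 11.9, 8.0, 2.6]) = 11.9
S (sum of others) = 27.5 - 11.9 = 15.6
min_reach = max(0, 11.9 - 15.6) = max(0, -3.7) = 0

Answer: 0.0000 27.5000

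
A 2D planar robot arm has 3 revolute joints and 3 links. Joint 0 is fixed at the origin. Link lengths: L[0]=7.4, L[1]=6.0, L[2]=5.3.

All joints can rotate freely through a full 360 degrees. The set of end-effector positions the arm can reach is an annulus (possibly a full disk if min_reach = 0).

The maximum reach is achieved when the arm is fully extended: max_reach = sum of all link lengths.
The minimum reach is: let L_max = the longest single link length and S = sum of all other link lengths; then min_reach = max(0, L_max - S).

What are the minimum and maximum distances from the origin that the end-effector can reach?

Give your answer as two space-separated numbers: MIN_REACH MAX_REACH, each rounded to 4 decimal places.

Link lengths: [7.4, 6.0, 5.3]
max_reach = 7.4 + 6 + 5.3 = 18.7
L_max = max([7.4, 6.0, 5.3]) = 7.4
S (sum of others) = 18.7 - 7.4 = 11.3
min_reach = max(0, 7.4 - 11.3) = max(0, -3.9) = 0

Answer: 0.0000 18.7000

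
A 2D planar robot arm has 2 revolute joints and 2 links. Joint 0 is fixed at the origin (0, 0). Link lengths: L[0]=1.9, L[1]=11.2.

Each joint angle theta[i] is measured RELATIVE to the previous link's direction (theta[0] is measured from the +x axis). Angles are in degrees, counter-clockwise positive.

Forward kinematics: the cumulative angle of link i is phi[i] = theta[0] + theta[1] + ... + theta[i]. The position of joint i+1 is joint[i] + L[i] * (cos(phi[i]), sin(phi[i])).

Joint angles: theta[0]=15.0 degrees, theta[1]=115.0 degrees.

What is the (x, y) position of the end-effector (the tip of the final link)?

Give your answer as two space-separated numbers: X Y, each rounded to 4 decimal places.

Answer: -5.3640 9.0715

Derivation:
joint[0] = (0.0000, 0.0000)  (base)
link 0: phi[0] = 15 = 15 deg
  cos(15 deg) = 0.9659, sin(15 deg) = 0.2588
  joint[1] = (0.0000, 0.0000) + 1.9 * (0.9659, 0.2588) = (0.0000 + 1.8353, 0.0000 + 0.4918) = (1.8353, 0.4918)
link 1: phi[1] = 15 + 115 = 130 deg
  cos(130 deg) = -0.6428, sin(130 deg) = 0.7660
  joint[2] = (1.8353, 0.4918) + 11.2 * (-0.6428, 0.7660) = (1.8353 + -7.1992, 0.4918 + 8.5797) = (-5.3640, 9.0715)
End effector: (-5.3640, 9.0715)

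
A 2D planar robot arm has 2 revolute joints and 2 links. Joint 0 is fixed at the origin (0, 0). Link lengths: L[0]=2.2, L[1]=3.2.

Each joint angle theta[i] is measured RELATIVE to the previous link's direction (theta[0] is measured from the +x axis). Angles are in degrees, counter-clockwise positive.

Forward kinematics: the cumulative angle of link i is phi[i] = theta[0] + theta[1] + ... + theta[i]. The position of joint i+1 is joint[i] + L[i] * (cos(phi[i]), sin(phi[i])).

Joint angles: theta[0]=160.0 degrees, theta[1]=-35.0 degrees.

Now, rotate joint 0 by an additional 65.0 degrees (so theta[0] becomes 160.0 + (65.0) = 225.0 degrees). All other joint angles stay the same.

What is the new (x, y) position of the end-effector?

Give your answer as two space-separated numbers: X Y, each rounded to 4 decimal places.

Answer: -4.7070 -2.1113

Derivation:
joint[0] = (0.0000, 0.0000)  (base)
link 0: phi[0] = 225 = 225 deg
  cos(225 deg) = -0.7071, sin(225 deg) = -0.7071
  joint[1] = (0.0000, 0.0000) + 2.2 * (-0.7071, -0.7071) = (0.0000 + -1.5556, 0.0000 + -1.5556) = (-1.5556, -1.5556)
link 1: phi[1] = 225 + -35 = 190 deg
  cos(190 deg) = -0.9848, sin(190 deg) = -0.1736
  joint[2] = (-1.5556, -1.5556) + 3.2 * (-0.9848, -0.1736) = (-1.5556 + -3.1514, -1.5556 + -0.5557) = (-4.7070, -2.1113)
End effector: (-4.7070, -2.1113)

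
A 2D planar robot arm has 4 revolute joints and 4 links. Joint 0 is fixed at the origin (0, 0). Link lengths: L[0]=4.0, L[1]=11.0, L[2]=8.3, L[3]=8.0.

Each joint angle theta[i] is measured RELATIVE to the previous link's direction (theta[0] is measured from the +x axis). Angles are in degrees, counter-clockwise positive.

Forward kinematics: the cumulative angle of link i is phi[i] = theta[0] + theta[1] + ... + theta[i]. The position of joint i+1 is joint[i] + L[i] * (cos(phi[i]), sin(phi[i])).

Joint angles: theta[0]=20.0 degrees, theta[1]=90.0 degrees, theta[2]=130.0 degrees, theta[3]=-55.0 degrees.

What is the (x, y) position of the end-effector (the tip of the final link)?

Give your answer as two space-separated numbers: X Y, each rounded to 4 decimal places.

Answer: -12.1230 3.8194

Derivation:
joint[0] = (0.0000, 0.0000)  (base)
link 0: phi[0] = 20 = 20 deg
  cos(20 deg) = 0.9397, sin(20 deg) = 0.3420
  joint[1] = (0.0000, 0.0000) + 4 * (0.9397, 0.3420) = (0.0000 + 3.7588, 0.0000 + 1.3681) = (3.7588, 1.3681)
link 1: phi[1] = 20 + 90 = 110 deg
  cos(110 deg) = -0.3420, sin(110 deg) = 0.9397
  joint[2] = (3.7588, 1.3681) + 11 * (-0.3420, 0.9397) = (3.7588 + -3.7622, 1.3681 + 10.3366) = (-0.0035, 11.7047)
link 2: phi[2] = 20 + 90 + 130 = 240 deg
  cos(240 deg) = -0.5000, sin(240 deg) = -0.8660
  joint[3] = (-0.0035, 11.7047) + 8.3 * (-0.5000, -0.8660) = (-0.0035 + -4.1500, 11.7047 + -7.1880) = (-4.1535, 4.5167)
link 3: phi[3] = 20 + 90 + 130 + -55 = 185 deg
  cos(185 deg) = -0.9962, sin(185 deg) = -0.0872
  joint[4] = (-4.1535, 4.5167) + 8 * (-0.9962, -0.0872) = (-4.1535 + -7.9696, 4.5167 + -0.6972) = (-12.1230, 3.8194)
End effector: (-12.1230, 3.8194)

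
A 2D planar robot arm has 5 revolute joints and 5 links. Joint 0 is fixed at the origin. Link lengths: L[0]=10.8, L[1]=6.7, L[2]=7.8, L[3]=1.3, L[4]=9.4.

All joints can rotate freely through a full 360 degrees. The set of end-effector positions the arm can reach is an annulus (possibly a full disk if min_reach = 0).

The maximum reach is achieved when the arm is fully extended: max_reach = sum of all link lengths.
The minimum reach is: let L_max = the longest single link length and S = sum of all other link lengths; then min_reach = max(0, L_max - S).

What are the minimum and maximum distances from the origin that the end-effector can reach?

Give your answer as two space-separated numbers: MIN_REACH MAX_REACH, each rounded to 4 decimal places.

Answer: 0.0000 36.0000

Derivation:
Link lengths: [10.8, 6.7, 7.8, 1.3, 9.4]
max_reach = 10.8 + 6.7 + 7.8 + 1.3 + 9.4 = 36
L_max = max([10.8, 6.7, 7.8, 1.3, 9.4]) = 10.8
S (sum of others) = 36 - 10.8 = 25.2
min_reach = max(0, 10.8 - 25.2) = max(0, -14.4) = 0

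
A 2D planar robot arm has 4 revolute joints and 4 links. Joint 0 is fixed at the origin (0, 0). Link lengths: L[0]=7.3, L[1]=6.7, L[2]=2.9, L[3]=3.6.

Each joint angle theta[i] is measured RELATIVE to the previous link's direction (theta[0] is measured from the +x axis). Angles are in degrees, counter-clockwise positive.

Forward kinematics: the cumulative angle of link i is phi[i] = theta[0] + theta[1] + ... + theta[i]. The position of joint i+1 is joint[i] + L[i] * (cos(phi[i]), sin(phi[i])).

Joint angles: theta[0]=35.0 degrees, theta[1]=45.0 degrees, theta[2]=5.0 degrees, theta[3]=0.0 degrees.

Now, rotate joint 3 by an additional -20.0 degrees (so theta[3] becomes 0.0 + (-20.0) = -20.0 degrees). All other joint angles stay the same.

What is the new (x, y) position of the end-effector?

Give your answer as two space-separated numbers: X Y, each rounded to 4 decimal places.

joint[0] = (0.0000, 0.0000)  (base)
link 0: phi[0] = 35 = 35 deg
  cos(35 deg) = 0.8192, sin(35 deg) = 0.5736
  joint[1] = (0.0000, 0.0000) + 7.3 * (0.8192, 0.5736) = (0.0000 + 5.9798, 0.0000 + 4.1871) = (5.9798, 4.1871)
link 1: phi[1] = 35 + 45 = 80 deg
  cos(80 deg) = 0.1736, sin(80 deg) = 0.9848
  joint[2] = (5.9798, 4.1871) + 6.7 * (0.1736, 0.9848) = (5.9798 + 1.1634, 4.1871 + 6.5982) = (7.1433, 10.7853)
link 2: phi[2] = 35 + 45 + 5 = 85 deg
  cos(85 deg) = 0.0872, sin(85 deg) = 0.9962
  joint[3] = (7.1433, 10.7853) + 2.9 * (0.0872, 0.9962) = (7.1433 + 0.2528, 10.7853 + 2.8890) = (7.3960, 13.6743)
link 3: phi[3] = 35 + 45 + 5 + -20 = 65 deg
  cos(65 deg) = 0.4226, sin(65 deg) = 0.9063
  joint[4] = (7.3960, 13.6743) + 3.6 * (0.4226, 0.9063) = (7.3960 + 1.5214, 13.6743 + 3.2627) = (8.9174, 16.9370)
End effector: (8.9174, 16.9370)

Answer: 8.9174 16.9370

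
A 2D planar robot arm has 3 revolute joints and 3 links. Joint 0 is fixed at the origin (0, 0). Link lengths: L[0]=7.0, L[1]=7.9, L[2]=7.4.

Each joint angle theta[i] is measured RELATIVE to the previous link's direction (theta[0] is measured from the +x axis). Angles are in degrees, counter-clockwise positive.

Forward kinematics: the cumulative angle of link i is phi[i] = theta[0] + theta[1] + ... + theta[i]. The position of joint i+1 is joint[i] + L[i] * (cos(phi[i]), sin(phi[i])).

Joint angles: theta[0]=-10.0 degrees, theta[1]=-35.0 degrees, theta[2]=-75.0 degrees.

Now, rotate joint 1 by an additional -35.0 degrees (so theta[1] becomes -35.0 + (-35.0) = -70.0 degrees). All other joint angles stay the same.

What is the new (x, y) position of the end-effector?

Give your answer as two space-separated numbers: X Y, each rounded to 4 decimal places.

joint[0] = (0.0000, 0.0000)  (base)
link 0: phi[0] = -10 = -10 deg
  cos(-10 deg) = 0.9848, sin(-10 deg) = -0.1736
  joint[1] = (0.0000, 0.0000) + 7 * (0.9848, -0.1736) = (0.0000 + 6.8937, 0.0000 + -1.2155) = (6.8937, -1.2155)
link 1: phi[1] = -10 + -70 = -80 deg
  cos(-80 deg) = 0.1736, sin(-80 deg) = -0.9848
  joint[2] = (6.8937, -1.2155) + 7.9 * (0.1736, -0.9848) = (6.8937 + 1.3718, -1.2155 + -7.7800) = (8.2655, -8.9955)
link 2: phi[2] = -10 + -70 + -75 = -155 deg
  cos(-155 deg) = -0.9063, sin(-155 deg) = -0.4226
  joint[3] = (8.2655, -8.9955) + 7.4 * (-0.9063, -0.4226) = (8.2655 + -6.7067, -8.9955 + -3.1274) = (1.5588, -12.1229)
End effector: (1.5588, -12.1229)

Answer: 1.5588 -12.1229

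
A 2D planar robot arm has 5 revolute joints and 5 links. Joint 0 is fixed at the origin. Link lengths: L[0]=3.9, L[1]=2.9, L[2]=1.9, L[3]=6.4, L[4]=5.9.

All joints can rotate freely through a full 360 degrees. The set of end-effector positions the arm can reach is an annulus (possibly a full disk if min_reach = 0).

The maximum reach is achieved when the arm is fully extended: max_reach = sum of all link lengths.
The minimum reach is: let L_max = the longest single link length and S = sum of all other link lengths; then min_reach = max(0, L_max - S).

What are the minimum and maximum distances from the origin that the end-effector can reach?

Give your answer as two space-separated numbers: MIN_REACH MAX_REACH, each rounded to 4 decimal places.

Answer: 0.0000 21.0000

Derivation:
Link lengths: [3.9, 2.9, 1.9, 6.4, 5.9]
max_reach = 3.9 + 2.9 + 1.9 + 6.4 + 5.9 = 21
L_max = max([3.9, 2.9, 1.9, 6.4, 5.9]) = 6.4
S (sum of others) = 21 - 6.4 = 14.6
min_reach = max(0, 6.4 - 14.6) = max(0, -8.2) = 0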